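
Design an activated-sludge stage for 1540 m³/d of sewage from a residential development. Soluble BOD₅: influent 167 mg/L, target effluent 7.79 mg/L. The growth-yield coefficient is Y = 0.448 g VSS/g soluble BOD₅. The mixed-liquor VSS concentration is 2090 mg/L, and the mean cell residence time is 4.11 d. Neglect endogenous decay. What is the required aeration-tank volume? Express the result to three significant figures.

With k_d = 0 the design equation reduces to V = Y Q (S₀−S) θ_c / X = 0.448 × 1540 × (167 − 7.79) × 4.11 / 2090 = 216.0 m³.

V ≈ 216 m³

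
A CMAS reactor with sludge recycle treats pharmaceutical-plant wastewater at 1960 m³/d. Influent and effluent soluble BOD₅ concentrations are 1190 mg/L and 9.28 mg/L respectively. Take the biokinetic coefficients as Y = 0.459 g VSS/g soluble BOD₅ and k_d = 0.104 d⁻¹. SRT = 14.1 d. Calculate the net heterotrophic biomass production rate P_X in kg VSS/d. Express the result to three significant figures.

P_X ≈ 431 kg VSS/d

Correct the yield for decay: Y_obs = Y/(1 + k_d θ_c) = 0.459 / (1 + 0.104 × 14.1) = 0.459 / 2.466 = 0.1861.
Substrate removed = Q·(S₀ − S) = 1960 m³/d × (1190 − 9.28) g/m³ = 2.31×10^6 g/d = 2314 kg/d.
Net biomass production P_X = Y_obs × Q·(S₀ − S) = 0.1861 × 2314 = 430.7 kg VSS/d.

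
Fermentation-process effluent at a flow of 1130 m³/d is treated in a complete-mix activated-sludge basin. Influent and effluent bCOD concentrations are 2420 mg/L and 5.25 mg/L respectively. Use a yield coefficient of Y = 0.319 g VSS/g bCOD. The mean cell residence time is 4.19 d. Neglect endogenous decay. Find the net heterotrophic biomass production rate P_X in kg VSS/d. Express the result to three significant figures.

No decay correction is needed, so Y_obs = Y = 0.319.
Q·(S₀ − S) = 1130 × (2420 − 5.25) × 10⁻³ = 2729 kg/d removed.
So the net sludge growth is P_X = 0.3190 × 2729 = 870.4 kg VSS/d.

P_X ≈ 870 kg VSS/d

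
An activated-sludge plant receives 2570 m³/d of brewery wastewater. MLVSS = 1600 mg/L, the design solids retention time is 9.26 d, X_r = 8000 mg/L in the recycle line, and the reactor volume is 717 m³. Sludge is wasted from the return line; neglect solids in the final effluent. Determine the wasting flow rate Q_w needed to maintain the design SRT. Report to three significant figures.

Q_w ≈ 15.5 m³/d

Q_w = (V·X)/(θ_c X_r) = 717.0 × 1600 / (9.26 × 8000) = 15.49 m³/d.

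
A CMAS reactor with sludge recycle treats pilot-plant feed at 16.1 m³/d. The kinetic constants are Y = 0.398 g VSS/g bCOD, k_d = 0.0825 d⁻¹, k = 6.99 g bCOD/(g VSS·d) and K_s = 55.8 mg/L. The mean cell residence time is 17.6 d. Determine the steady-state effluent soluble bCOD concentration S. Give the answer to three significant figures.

S ≈ 2.94 mg/L

Effluent substrate depends only on kinetics and SRT: S = K_s(1 + k_d θ_c) / [θ_c(Yk − k_d) − 1] = 55.8 × (1 + 0.0825 × 17.6) / [17.6 × (0.398 × 6.99 − 0.0825) − 1] = 136.8 / 46.51 = 2.942 mg/L.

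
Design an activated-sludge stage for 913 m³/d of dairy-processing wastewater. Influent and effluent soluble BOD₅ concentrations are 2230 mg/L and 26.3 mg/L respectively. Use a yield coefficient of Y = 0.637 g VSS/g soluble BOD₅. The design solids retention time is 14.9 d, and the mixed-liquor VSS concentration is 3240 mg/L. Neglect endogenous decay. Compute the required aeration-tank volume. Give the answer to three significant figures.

With k_d = 0 the design equation reduces to V = Y Q (S₀−S) θ_c / X = 0.637 × 913 × (2230 − 26.3) × 14.9 / 3240 = 5894 m³.

V ≈ 5890 m³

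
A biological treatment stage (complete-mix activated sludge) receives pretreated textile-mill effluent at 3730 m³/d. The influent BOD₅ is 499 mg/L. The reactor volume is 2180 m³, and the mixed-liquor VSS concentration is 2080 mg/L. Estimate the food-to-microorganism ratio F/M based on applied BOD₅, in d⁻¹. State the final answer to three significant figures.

F/M ≈ 0.410 d⁻¹

F/M = applied load / biomass = Q·S₀/(V·X) = 3730 × 499 / (2180 × 2080) = 0.4105 d⁻¹.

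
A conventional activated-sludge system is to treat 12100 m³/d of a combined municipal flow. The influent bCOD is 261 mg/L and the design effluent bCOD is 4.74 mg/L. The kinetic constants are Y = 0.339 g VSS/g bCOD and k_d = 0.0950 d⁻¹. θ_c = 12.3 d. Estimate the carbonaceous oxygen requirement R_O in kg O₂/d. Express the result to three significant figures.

R_O ≈ 2410 kg O₂/d

The observed yield is Y_obs = Y/(1 + k_d·θ_c) = 0.339 / (1 + 0.0950 × 12.3) = 0.339 / 2.168 = 0.1563 g VSS per g bCOD removed.
Substrate removed = Q·(S₀ − S) = 12100 m³/d × (261 − 4.74) g/m³ = 3.1×10^6 g/d = 3101 kg/d.
Net sludge production P_X = 0.1563 × 3101 = 484.7 kg VSS/d.
R_O = Q·(S₀ − S) − 1.42·P_X = 3101 − 1.42 × 484.7 = 2412 kg O₂/d.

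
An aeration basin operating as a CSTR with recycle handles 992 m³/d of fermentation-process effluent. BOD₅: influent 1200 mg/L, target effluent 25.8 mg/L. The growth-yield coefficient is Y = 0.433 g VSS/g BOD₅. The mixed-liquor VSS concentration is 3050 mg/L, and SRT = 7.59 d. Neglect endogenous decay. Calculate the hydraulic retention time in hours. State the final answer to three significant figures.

With k_d = 0 the design equation reduces to V = Y Q (S₀−S) θ_c / X = 0.433 × 992 × (1200 − 25.8) × 7.59 / 3050 = 1255 m³.
HRT = V/Q = 1255 m³ / 992 m³·d⁻¹ = 1.265 d × 24 = 30.37 h.

τ ≈ 30.4 h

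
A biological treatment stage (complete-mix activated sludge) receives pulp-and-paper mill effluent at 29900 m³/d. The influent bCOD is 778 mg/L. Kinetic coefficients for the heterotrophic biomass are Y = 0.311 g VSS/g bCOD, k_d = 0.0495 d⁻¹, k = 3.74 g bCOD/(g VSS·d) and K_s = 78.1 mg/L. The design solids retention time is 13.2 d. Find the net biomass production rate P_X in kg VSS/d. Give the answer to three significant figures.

P_X ≈ 4320 kg VSS/d

Effluent substrate depends only on kinetics and SRT: S = K_s(1 + k_d θ_c) / [θ_c(Yk − k_d) − 1] = 78.1 × (1 + 0.0495 × 13.2) / [13.2 × (0.311 × 3.74 − 0.0495) − 1] = 129.1 / 13.70 = 9.426 mg/L.
The observed yield is Y_obs = Y/(1 + k_d·θ_c) = 0.311 / (1 + 0.0495 × 13.2) = 0.311 / 1.653 = 0.1881 g VSS per g bCOD removed.
Mass of bCOD removed per day: Q(S₀ − S) = 29900 × 768.6 g/m³ = 22980 kg/d.
Biomass produced: P_X = Y_obs·Q·ΔS = 0.1881 × 22980 ≈ 4323 kg VSS/d.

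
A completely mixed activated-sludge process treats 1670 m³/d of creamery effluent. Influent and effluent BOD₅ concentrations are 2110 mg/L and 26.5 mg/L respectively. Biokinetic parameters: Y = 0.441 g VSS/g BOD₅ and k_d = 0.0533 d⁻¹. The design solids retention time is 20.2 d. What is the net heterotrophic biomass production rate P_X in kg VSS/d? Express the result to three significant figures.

Y_obs = Y / (1 + k_d θ_c) = 0.441 / (1 + 0.0533 × 20.2) = 0.441 / 2.077 = 0.2124.
Q·(S₀ − S) = 1670 × (2110 − 26.5) × 10⁻³ = 3479 kg/d removed.
P_X = Y_obs · Q(S₀ − S) = 0.2124 × 3479 = 738.9 kg VSS/d.

P_X ≈ 739 kg VSS/d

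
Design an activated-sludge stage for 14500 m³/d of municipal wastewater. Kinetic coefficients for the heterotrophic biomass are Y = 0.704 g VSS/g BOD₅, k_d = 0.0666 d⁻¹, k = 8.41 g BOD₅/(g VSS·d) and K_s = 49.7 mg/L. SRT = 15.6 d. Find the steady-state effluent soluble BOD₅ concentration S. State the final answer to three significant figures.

For a completely mixed reactor with recycle the Lawrence–McCarty relation gives S = K_s·(1 + k_d·θ_c) / [θ_c·(Y·k − k_d) − 1] = 49.7 × (1 + 0.0666 × 15.6) / [15.6 × (0.704 × 8.41 − 0.0666) − 1] = 101.3 / 90.32 = 1.122 mg/L.

S ≈ 1.12 mg/L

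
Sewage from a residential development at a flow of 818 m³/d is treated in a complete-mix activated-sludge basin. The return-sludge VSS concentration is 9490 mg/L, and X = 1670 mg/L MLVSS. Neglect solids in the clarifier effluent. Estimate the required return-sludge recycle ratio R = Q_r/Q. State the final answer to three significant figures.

R = Q_r/Q = X/(X_r − X) = 1670 / (9490 − 1670) = 0.2136.

R ≈ 0.214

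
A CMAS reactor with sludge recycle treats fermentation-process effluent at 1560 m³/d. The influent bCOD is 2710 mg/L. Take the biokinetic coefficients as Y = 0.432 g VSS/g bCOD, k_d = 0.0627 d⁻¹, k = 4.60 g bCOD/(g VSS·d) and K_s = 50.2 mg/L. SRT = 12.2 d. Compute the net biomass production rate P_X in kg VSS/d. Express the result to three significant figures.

P_X ≈ 1030 kg VSS/d

Effluent substrate depends only on kinetics and SRT: S = K_s(1 + k_d θ_c) / [θ_c(Yk − k_d) − 1] = 50.2 × (1 + 0.0627 × 12.2) / [12.2 × (0.432 × 4.60 − 0.0627) − 1] = 88.60 / 22.48 = 3.941 mg/L.
Correct the yield for decay: Y_obs = Y/(1 + k_d θ_c) = 0.432 / (1 + 0.0627 × 12.2) = 0.432 / 1.765 = 0.2448.
Q·(S₀ − S) = 1560 × (2710 − 3.94) × 10⁻³ = 4221 kg/d removed.
Biomass produced: P_X = Y_obs·Q·ΔS = 0.2448 × 4221 ≈ 1033 kg VSS/d.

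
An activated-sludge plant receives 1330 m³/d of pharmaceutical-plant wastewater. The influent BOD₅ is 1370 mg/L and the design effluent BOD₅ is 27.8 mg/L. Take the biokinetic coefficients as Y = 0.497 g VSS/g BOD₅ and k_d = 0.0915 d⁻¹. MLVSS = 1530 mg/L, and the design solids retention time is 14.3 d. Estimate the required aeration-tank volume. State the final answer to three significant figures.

V ≈ 3590 m³

Rearranging the biomass balance for a CMAS with decay, V = Y·Q·ΔS·θ_c / [X·(1+k_d θ_c)] = 0.497 × 1330 × (1370 − 27.8) × 14.3 / [1530 × (1 + 0.0915 × 14.3)] = 1.27×10^7 / 3532 = 3592 m³.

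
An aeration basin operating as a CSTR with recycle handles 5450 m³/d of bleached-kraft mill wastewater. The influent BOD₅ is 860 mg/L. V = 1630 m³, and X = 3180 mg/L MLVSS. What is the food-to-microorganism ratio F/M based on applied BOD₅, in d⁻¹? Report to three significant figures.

F/M = applied load / biomass = Q·S₀/(V·X) = 5450 × 860 / (1630 × 3180) = 0.9042 d⁻¹.

F/M ≈ 0.904 d⁻¹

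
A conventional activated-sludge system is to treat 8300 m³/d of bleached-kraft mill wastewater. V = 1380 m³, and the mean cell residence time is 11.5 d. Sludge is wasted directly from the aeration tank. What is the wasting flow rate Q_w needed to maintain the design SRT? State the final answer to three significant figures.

Q_w ≈ 120 m³/d

For wasting at MLVSS concentration, Q_w = V/θ_c = 1380/11.5 = 120.0 m³/d.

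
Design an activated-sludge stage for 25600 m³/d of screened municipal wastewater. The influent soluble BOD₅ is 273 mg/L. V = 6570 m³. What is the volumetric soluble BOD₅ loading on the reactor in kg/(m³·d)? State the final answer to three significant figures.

Applied soluble BOD₅ load per unit volume = Q·S₀/V = (25600 × 273/1000)/6570 = 1.064 kg soluble BOD₅·m⁻³·d⁻¹.

L_v ≈ 1.06 kg soluble BOD₅/(m³·d)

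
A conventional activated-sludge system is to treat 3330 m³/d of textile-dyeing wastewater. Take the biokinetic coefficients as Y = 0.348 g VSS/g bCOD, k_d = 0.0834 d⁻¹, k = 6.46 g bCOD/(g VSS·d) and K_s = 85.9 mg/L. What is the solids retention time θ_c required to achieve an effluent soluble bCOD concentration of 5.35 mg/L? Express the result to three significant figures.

From 1/θ_c = Y·k·S/(K_s + S) − k_d: Y·k·S/(K_s+S) = 0.348 × 6.46 × 5.35 / (85.9 + 5.35) = 0.1318 d⁻¹.
θ_c = 1/(μ − k_d) = 1/(0.1318 − 0.0834) = 1/0.04841 = 20.66 d.

θ_c ≈ 20.7 d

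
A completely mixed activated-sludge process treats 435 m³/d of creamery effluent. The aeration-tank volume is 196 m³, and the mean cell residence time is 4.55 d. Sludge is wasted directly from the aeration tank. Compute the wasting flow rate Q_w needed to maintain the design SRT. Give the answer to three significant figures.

Q_w ≈ 43.1 m³/d

Wasting from the aeration tank: Q_w = V / θ_c = 196.0 / 4.55 = 43.08 m³/d.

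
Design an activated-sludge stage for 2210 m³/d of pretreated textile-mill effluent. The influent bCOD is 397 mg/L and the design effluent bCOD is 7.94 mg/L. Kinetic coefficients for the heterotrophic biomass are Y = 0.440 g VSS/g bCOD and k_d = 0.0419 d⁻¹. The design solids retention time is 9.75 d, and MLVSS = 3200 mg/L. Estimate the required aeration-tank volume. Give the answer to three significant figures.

Rearranging the biomass balance for a CMAS with decay, V = Y·Q·ΔS·θ_c / [X·(1+k_d θ_c)] = 0.440 × 2210 × (397 − 7.94) × 9.75 / [3200 × (1 + 0.0419 × 9.75)] = 3.69×10^6 / 4507 = 818.4 m³.

V ≈ 818 m³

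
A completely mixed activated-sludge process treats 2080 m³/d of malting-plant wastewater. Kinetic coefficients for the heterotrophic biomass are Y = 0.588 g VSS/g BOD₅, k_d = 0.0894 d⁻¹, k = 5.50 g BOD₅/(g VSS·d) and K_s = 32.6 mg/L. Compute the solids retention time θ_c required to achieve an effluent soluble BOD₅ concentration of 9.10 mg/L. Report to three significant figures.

θ_c ≈ 1.62 d

Specific growth rate at S = 9.10 mg/L: μ = YkS/(K_s+S) = 0.588·5.50·9.10/(32.6+9.10) = 0.7057 d⁻¹.
θ_c = 1/(μ − k_d) = 1/(0.7057 − 0.0894) = 1/0.6163 = 1.622 d.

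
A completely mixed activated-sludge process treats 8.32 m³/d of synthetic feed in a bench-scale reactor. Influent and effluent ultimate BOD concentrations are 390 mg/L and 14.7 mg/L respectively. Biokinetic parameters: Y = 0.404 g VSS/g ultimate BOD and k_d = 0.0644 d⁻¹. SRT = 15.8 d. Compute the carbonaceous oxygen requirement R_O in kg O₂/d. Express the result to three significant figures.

R_O ≈ 2.23 kg O₂/d

The observed yield is Y_obs = Y/(1 + k_d·θ_c) = 0.404 / (1 + 0.0644 × 15.8) = 0.404 / 2.018 = 0.2002 g VSS per g ultimate BOD removed.
Q·(S₀ − S) = 8.32 × (390 − 14.7) × 10⁻³ = 3.122 kg/d removed.
Net sludge production P_X = 0.2002 × 3.122 = 0.6253 kg VSS/d.
R_O = Q·(S₀ − S) − 1.42·P_X = 3.122 − 1.42 × 0.6253 = 2.235 kg O₂/d.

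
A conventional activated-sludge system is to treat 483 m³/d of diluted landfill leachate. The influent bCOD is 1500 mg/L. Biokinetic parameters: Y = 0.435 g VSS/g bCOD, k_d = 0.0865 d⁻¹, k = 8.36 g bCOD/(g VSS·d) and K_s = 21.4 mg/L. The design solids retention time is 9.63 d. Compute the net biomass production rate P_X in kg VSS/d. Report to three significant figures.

P_X ≈ 172 kg VSS/d

For a completely mixed reactor with recycle the Lawrence–McCarty relation gives S = K_s·(1 + k_d·θ_c) / [θ_c·(Y·k − k_d) − 1] = 21.4 × (1 + 0.0865 × 9.63) / [9.63 × (0.435 × 8.36 − 0.0865) − 1] = 39.23 / 33.19 = 1.182 mg/L.
Correct the yield for decay: Y_obs = Y/(1 + k_d θ_c) = 0.435 / (1 + 0.0865 × 9.63) = 0.435 / 1.833 = 0.2373.
ΔS = 1500 − 1.18 = 1499 mg/L, so the substrate removal rate is 483 × 1499/1000 = 723.9 kg bCOD/d.
So the net sludge growth is P_X = 0.2373 × 723.9 = 171.8 kg VSS/d.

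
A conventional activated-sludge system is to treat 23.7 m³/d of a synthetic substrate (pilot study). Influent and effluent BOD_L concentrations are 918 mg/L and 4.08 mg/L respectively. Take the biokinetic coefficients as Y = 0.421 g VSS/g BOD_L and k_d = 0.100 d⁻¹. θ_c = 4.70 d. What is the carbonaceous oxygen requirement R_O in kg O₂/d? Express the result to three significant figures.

R_O ≈ 12.9 kg O₂/d

The observed yield is Y_obs = Y/(1 + k_d·θ_c) = 0.421 / (1 + 0.100 × 4.70) = 0.421 / 1.470 = 0.2864 g VSS per g BOD_L removed.
Q·(S₀ − S) = 23.7 × (918 − 4.08) × 10⁻³ = 21.66 kg/d removed.
Net sludge production P_X = 0.2864 × 21.66 = 6.203 kg VSS/d.
Carbonaceous O₂ demand = substrate oxidised − cell-mass equivalent = 21.66 − 1.42 × 6.203 = 12.85 kg O₂/d.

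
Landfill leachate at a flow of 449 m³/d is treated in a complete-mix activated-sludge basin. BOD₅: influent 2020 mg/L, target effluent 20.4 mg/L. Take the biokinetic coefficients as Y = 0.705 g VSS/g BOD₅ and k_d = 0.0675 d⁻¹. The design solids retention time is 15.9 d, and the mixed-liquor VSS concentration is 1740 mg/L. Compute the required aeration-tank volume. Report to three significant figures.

V ≈ 2790 m³

From the SRT design equation V = Y Q (S₀−S) θ_c / [X (1 + k_d θ_c)] = 0.705 × 449 × (2020 − 20.4) × 15.9 / [1740 × (1 + 0.0675 × 15.9)] = 1.01×10^7 / 3607 = 2790 m³.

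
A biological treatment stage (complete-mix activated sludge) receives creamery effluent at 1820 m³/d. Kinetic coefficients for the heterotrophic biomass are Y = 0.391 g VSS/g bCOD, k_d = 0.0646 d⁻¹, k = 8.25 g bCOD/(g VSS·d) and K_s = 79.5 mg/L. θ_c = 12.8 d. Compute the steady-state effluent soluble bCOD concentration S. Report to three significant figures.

From the Monod/SRT balance for a CMAS, S = K_s·(1+k_d θ_c)/[θ_c·(Y k − k_d) − 1] = 79.5 × (1 + 0.0646 × 12.8) / [12.8 × (0.391 × 8.25 − 0.0646) − 1] = 145.2 / 39.46 = 3.680 mg/L.

S ≈ 3.68 mg/L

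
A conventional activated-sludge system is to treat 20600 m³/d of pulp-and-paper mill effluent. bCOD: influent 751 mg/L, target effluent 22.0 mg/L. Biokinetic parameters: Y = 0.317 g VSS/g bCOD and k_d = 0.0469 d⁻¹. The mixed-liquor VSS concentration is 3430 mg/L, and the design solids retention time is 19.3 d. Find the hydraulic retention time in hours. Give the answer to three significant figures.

τ ≈ 16.4 h

Rearranging the biomass balance for a CMAS with decay, V = Y·Q·ΔS·θ_c / [X·(1+k_d θ_c)] = 0.317 × 20600 × (751 − 22.0) × 19.3 / [3430 × (1 + 0.0469 × 19.3)] = 9.19×10^7 / 6535 = 14060 m³.
τ = V/Q = 14060/20600 = 0.6825 d, or 16.38 h.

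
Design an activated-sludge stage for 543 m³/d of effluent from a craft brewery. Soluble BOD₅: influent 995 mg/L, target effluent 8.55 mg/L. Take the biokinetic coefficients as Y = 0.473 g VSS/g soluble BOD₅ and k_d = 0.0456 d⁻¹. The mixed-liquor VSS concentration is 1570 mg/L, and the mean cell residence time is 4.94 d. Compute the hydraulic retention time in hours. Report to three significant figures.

Steady-state biomass mass balance: V·X·(1 + k_d·θ_c) = Y·Q·(S₀ − S)·θ_c, so V = 0.473 × 543 × (995 − 8.55) × 4.94 / [1570 × (1 + 0.0456 × 4.94)] = 1.25×10^6 / 1924 = 650.6 m³.
HRT = V/Q = 650.6 m³ / 543 m³·d⁻¹ = 1.198 d × 24 = 28.76 h.

τ ≈ 28.8 h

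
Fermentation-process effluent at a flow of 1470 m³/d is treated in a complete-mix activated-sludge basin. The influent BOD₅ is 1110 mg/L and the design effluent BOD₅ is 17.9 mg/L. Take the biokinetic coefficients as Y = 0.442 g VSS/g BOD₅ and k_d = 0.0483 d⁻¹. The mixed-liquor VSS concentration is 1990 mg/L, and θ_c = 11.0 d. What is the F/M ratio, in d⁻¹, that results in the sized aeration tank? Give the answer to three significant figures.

F/M ≈ 0.320 d⁻¹

Rearranging the biomass balance for a CMAS with decay, V = Y·Q·ΔS·θ_c / [X·(1+k_d θ_c)] = 0.442 × 1470 × (1110 − 17.9) × 11.0 / [1990 × (1 + 0.0483 × 11.0)] = 7.81×10^6 / 3047 = 2561 m³.
F/M = applied load / biomass = Q·S₀/(V·X) = 1470 × 1110 / (2561 × 1990) = 0.3201 d⁻¹.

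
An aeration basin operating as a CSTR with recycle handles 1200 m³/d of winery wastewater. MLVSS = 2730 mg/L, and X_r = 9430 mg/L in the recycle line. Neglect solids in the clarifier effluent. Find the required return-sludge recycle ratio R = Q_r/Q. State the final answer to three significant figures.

R ≈ 0.407

Solids balance on the clarifier gives (1+R)X = R·X_r, so R = X/(X_r − X) = 2730 / (9430 − 2730) = 0.4075.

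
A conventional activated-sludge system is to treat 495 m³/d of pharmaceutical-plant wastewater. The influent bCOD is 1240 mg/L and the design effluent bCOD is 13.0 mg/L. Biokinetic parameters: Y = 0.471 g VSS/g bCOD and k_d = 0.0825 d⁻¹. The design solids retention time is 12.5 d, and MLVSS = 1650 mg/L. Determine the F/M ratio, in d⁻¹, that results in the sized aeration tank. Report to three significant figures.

Rearranging the biomass balance for a CMAS with decay, V = Y·Q·ΔS·θ_c / [X·(1+k_d θ_c)] = 0.471 × 495 × (1240 − 13.0) × 12.5 / [1650 × (1 + 0.0825 × 12.5)] = 3.58×10^6 / 3352 = 1067 m³.
Food-to-microorganism ratio F/M = Q S₀ / (V X) = 495 × 1240 / (1067 × 1650) = 0.3487 d⁻¹.

F/M ≈ 0.349 d⁻¹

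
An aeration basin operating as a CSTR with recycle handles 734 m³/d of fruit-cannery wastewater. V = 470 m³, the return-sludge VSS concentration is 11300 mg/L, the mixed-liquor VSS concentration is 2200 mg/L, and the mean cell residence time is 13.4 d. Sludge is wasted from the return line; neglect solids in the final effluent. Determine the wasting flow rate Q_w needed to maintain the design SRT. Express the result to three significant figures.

Q_w ≈ 6.83 m³/d

Wasting from the return line (neglecting effluent solids): Q_w = V·X / (θ_c·X_r) = 470.0 × 2200 / (13.4 × 11300) = 6.829 m³/d.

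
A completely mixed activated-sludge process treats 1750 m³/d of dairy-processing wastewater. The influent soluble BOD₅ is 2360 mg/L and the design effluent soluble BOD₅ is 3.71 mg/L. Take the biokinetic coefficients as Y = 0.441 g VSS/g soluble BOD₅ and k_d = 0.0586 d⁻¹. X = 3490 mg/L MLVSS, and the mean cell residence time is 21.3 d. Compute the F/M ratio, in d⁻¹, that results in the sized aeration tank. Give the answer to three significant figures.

Steady-state biomass mass balance: V·X·(1 + k_d·θ_c) = Y·Q·(S₀ − S)·θ_c, so V = 0.441 × 1750 × (2360 − 3.71) × 21.3 / [3490 × (1 + 0.0586 × 21.3)] = 3.87×10^7 / 7846 = 4937 m³.
F/M = Q·S₀ / (V·X) = 1750 × 2360 / (4937 × 3490) = 0.2397 g soluble BOD₅·(g VSS·d)⁻¹.

F/M ≈ 0.240 d⁻¹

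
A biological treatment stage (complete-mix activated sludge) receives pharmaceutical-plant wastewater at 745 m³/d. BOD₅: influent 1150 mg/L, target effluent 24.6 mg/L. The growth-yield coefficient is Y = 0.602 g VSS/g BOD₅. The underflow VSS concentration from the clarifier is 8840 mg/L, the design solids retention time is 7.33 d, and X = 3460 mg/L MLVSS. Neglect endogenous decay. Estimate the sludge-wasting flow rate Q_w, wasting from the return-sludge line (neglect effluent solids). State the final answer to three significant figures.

With k_d = 0 the design equation reduces to V = Y Q (S₀−S) θ_c / X = 0.602 × 745 × (1150 − 24.6) × 7.33 / 3460 = 1069 m³.
θ_c = V·X/(Q_w·X_r) when wasting from the recycle, so Q_w = V·X/(θ_c·X_r) = 1069 × 3460 / (7.33 × 8840) = 57.10 m³/d.

Q_w ≈ 57.1 m³/d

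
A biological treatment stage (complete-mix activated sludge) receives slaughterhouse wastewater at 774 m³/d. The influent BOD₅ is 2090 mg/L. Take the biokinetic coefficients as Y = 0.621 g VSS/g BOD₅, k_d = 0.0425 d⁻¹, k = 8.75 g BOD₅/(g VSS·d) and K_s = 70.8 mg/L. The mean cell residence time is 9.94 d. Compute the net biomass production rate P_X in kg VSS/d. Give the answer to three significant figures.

P_X ≈ 706 kg VSS/d

Effluent substrate depends only on kinetics and SRT: S = K_s(1 + k_d θ_c) / [θ_c(Yk − k_d) − 1] = 70.8 × (1 + 0.0425 × 9.94) / [9.94 × (0.621 × 8.75 − 0.0425) − 1] = 100.7 / 52.59 = 1.915 mg/L.
Observed yield with endogenous decay: Y_obs = Y / (1 + k_d·θ_c) = 0.621 / (1 + 0.0425 × 9.94) = 0.621 / 1.422 = 0.4366 g VSS/g BOD₅.
Substrate removed = Q·(S₀ − S) = 774 m³/d × (2090 − 1.92) g/m³ = 1.62×10^6 g/d = 1616 kg/d.
Biomass produced: P_X = Y_obs·Q·ΔS = 0.4366 × 1616 ≈ 705.6 kg VSS/d.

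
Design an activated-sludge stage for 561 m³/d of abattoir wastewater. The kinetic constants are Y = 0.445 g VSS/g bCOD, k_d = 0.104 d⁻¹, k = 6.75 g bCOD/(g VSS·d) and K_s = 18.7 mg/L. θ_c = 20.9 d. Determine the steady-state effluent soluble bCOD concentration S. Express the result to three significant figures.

Effluent substrate depends only on kinetics and SRT: S = K_s(1 + k_d θ_c) / [θ_c(Yk − k_d) − 1] = 18.7 × (1 + 0.104 × 20.9) / [20.9 × (0.445 × 6.75 − 0.104) − 1] = 59.35 / 59.60 = 0.9957 mg/L.

S ≈ 0.996 mg/L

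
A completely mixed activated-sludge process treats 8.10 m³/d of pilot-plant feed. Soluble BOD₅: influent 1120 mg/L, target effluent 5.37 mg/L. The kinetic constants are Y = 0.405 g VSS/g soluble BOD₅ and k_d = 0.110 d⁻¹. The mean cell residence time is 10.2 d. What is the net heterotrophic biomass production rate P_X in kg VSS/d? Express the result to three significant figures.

Y_obs = Y / (1 + k_d θ_c) = 0.405 / (1 + 0.110 × 10.2) = 0.405 / 2.122 = 0.1909.
ΔS = 1120 − 5.37 = 1115 mg/L, so the substrate removal rate is 8.10 × 1115/1000 = 9.029 kg soluble BOD₅/d.
Biomass produced: P_X = Y_obs·Q·ΔS = 0.1909 × 9.029 ≈ 1.723 kg VSS/d.

P_X ≈ 1.72 kg VSS/d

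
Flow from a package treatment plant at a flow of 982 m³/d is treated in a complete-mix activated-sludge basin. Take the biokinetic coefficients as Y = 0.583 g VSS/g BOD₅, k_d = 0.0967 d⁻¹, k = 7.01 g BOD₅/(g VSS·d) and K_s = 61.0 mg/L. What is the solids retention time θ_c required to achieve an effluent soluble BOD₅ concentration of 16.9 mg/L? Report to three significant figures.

θ_c ≈ 1.27 d

Specific growth rate at S = 16.9 mg/L: μ = YkS/(K_s+S) = 0.583·7.01·16.9/(61.0+16.9) = 0.8866 d⁻¹.
1/θ_c = 0.8866 − 0.0967 = 0.7899 d⁻¹, so θ_c = 1.266 d.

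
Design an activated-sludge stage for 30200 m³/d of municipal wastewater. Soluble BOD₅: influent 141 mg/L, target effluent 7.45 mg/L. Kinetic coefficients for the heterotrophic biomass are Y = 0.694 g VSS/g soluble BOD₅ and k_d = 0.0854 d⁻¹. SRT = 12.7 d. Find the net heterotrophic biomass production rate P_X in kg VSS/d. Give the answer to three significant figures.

P_X ≈ 1340 kg VSS/d

The observed yield is Y_obs = Y/(1 + k_d·θ_c) = 0.694 / (1 + 0.0854 × 12.7) = 0.694 / 2.085 = 0.3329 g VSS per g soluble BOD₅ removed.
Q·(S₀ − S) = 30200 × (141 − 7.45) × 10⁻³ = 4033 kg/d removed.
Net biomass production P_X = Y_obs × Q·(S₀ − S) = 0.3329 × 4033 = 1343 kg VSS/d.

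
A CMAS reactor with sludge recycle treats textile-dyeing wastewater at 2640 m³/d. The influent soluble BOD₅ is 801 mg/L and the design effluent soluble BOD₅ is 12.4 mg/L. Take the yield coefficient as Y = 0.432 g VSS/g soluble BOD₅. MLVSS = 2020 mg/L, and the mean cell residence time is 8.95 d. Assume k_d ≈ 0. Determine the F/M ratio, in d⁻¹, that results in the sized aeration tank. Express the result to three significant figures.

V·X = Y·Q·ΔS·θ_c gives V = 0.432 × 2640 × (801 − 12.4) × 8.95 / 2020 = 3985 m³.
Food-to-microorganism ratio F/M = Q S₀ / (V X) = 2640 × 801 / (3985 × 2020) = 0.2627 d⁻¹.

F/M ≈ 0.263 d⁻¹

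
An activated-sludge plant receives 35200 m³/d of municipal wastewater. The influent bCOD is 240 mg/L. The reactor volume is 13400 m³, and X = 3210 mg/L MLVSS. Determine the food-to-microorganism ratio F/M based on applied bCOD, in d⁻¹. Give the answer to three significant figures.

Food-to-microorganism ratio F/M = Q S₀ / (V X) = 35200 × 240 / (13400 × 3210) = 0.1964 d⁻¹.

F/M ≈ 0.196 d⁻¹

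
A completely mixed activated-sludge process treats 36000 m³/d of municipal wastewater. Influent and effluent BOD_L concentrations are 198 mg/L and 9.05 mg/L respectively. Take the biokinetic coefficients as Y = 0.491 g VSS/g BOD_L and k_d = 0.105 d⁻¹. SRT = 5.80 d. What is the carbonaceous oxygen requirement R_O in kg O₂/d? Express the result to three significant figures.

R_O ≈ 3850 kg O₂/d

Correct the yield for decay: Y_obs = Y/(1 + k_d θ_c) = 0.491 / (1 + 0.105 × 5.80) = 0.491 / 1.609 = 0.3052.
Substrate removed = Q·(S₀ − S) = 36000 m³/d × (198 − 9.05) g/m³ = 6.8×10^6 g/d = 6802 kg/d.
P_X = Y_obs·Q·(S₀ − S) = 0.3052 × 6802 = 2076 kg VSS/d.
R_O = Q·(S₀ − S) − 1.42·P_X = 6802 − 1.42 × 2076 = 3855 kg O₂/d.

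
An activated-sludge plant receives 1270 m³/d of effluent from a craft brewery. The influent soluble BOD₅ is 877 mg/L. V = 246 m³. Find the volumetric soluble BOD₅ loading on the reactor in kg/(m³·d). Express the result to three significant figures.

L_v ≈ 4.53 kg soluble BOD₅/(m³·d)

Volumetric loading L_v = Q·S₀ / V = 1270 × 877 g/m³ / 246.0 m³ = 4528 g/(m³·d) = 4.528 kg soluble BOD₅/(m³·d).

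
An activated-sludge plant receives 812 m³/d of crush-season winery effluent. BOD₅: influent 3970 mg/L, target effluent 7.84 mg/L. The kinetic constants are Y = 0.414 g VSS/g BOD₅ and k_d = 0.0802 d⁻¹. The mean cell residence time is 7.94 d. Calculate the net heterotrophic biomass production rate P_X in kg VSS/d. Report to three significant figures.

P_X ≈ 814 kg VSS/d

Correct the yield for decay: Y_obs = Y/(1 + k_d θ_c) = 0.414 / (1 + 0.0802 × 7.94) = 0.414 / 1.637 = 0.2529.
Substrate removed = Q·(S₀ − S) = 812 m³/d × (3970 − 7.84) g/m³ = 3.22×10^6 g/d = 3217 kg/d.
P_X = Y_obs · Q(S₀ − S) = 0.2529 × 3217 = 813.8 kg VSS/d.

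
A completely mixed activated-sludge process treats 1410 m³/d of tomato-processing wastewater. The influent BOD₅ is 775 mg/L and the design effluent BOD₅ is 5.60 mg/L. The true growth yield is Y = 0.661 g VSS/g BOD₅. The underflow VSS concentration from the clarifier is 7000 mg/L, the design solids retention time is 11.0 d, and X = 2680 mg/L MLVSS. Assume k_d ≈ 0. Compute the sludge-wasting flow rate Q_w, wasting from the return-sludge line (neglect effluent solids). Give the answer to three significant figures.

Q_w ≈ 102 m³/d

With k_d = 0 the design equation reduces to V = Y Q (S₀−S) θ_c / X = 0.661 × 1410 × (775 − 5.60) × 11.0 / 2680 = 2943 m³.
θ_c = V·X/(Q_w·X_r) when wasting from the recycle, so Q_w = V·X/(θ_c·X_r) = 2943 × 2680 / (11.0 × 7000) = 102.4 m³/d.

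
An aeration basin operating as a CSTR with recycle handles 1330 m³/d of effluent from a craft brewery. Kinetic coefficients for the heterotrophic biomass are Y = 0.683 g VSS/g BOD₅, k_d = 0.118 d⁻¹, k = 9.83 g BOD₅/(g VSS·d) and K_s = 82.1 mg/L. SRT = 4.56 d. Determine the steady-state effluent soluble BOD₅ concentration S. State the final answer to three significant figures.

S ≈ 4.34 mg/L

For a completely mixed reactor with recycle the Lawrence–McCarty relation gives S = K_s·(1 + k_d·θ_c) / [θ_c·(Y·k − k_d) − 1] = 82.1 × (1 + 0.118 × 4.56) / [4.56 × (0.683 × 9.83 − 0.118) − 1] = 126.3 / 29.08 = 4.343 mg/L.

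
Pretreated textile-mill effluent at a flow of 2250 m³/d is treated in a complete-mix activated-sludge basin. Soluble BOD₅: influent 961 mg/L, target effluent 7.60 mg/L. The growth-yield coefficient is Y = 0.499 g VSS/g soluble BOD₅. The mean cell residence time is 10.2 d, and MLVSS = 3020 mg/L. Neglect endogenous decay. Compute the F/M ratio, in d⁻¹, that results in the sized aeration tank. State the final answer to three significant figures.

V·X = Y·Q·ΔS·θ_c gives V = 0.499 × 2250 × (961 − 7.60) × 10.2 / 3020 = 3615 m³.
F/M = Q·S₀ / (V·X) = 2250 × 961 / (3615 × 3020) = 0.1980 g soluble BOD₅·(g VSS·d)⁻¹.

F/M ≈ 0.198 d⁻¹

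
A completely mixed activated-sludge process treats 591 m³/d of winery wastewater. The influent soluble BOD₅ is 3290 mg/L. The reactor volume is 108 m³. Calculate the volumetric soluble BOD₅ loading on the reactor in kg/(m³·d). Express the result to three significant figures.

L_v = Q S₀ / V = 591 × 3290 × 10⁻³ / 108.0 = 18.00 kg/(m³·d).

L_v ≈ 18.0 kg soluble BOD₅/(m³·d)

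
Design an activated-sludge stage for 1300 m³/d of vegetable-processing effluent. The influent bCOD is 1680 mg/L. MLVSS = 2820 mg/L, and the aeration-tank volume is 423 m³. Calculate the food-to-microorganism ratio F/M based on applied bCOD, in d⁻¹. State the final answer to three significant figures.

Food-to-microorganism ratio F/M = Q S₀ / (V X) = 1300 × 1680 / (423.0 × 2820) = 1.831 d⁻¹.

F/M ≈ 1.83 d⁻¹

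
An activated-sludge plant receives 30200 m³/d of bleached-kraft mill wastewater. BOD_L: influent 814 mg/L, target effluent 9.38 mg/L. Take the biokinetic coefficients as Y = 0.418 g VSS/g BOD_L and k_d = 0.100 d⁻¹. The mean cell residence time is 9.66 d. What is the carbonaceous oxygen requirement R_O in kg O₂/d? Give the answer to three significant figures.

R_O ≈ 17000 kg O₂/d

The observed yield is Y_obs = Y/(1 + k_d·θ_c) = 0.418 / (1 + 0.100 × 9.66) = 0.418 / 1.966 = 0.2126 g VSS per g BOD_L removed.
Q·(S₀ − S) = 30200 × (814 − 9.38) × 10⁻³ = 24300 kg/d removed.
Net sludge production P_X = 0.2126 × 24300 = 5166 kg VSS/d.
R_O = Q·(S₀ − S) − 1.42·P_X = 24300 − 1.42 × 5166 = 16963 kg O₂/d.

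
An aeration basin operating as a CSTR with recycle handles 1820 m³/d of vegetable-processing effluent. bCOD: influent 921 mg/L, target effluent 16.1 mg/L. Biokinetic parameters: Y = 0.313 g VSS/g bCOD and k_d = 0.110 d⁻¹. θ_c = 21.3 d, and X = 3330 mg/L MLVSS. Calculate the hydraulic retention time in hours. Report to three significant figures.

τ ≈ 13.0 h

Steady-state biomass mass balance: V·X·(1 + k_d·θ_c) = Y·Q·(S₀ − S)·θ_c, so V = 0.313 × 1820 × (921 − 16.1) × 21.3 / [3330 × (1 + 0.110 × 21.3)] = 1.1×10^7 / 11132 = 986.3 m³.
τ = V/Q = 986.3/1820 = 0.5419 d, or 13.01 h.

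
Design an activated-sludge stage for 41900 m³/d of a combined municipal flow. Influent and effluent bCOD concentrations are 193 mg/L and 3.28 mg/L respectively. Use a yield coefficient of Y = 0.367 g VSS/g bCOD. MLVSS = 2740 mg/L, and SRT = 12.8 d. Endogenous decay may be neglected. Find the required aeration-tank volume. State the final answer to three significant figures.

V·X = Y·Q·ΔS·θ_c gives V = 0.367 × 41900 × (193 − 3.28) × 12.8 / 2740 = 13629 m³.

V ≈ 13600 m³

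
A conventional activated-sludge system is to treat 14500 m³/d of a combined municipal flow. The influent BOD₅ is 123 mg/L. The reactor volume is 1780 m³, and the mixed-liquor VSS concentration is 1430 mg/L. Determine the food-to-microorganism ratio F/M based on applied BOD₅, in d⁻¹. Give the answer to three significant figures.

F/M ≈ 0.701 d⁻¹

Food-to-microorganism ratio F/M = Q S₀ / (V X) = 14500 × 123 / (1780 × 1430) = 0.7007 d⁻¹.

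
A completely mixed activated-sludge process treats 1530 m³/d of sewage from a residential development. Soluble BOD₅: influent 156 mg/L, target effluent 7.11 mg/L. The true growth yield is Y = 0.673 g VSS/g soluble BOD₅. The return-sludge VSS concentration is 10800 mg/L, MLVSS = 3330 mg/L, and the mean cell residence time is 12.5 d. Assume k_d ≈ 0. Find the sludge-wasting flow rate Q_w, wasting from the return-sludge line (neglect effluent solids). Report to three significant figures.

With k_d = 0 the design equation reduces to V = Y Q (S₀−S) θ_c / X = 0.673 × 1530 × (156 − 7.11) × 12.5 / 3330 = 575.5 m³.
θ_c = V·X/(Q_w·X_r) when wasting from the recycle, so Q_w = V·X/(θ_c·X_r) = 575.5 × 3330 / (12.5 × 10800) = 14.20 m³/d.

Q_w ≈ 14.2 m³/d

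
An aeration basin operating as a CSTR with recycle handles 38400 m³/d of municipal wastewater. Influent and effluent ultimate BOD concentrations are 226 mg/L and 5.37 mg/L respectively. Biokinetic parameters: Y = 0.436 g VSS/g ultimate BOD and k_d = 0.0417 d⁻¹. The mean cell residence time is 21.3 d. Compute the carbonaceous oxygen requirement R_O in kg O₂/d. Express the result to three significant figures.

Y_obs = Y / (1 + k_d θ_c) = 0.436 / (1 + 0.0417 × 21.3) = 0.436 / 1.888 = 0.2309.
Mass of ultimate BOD removed per day: Q(S₀ − S) = 38400 × 220.6 g/m³ = 8472 kg/d.
Biomass synthesised: P_X = Y_obs × 8472 = 1956 kg VSS/d.
Carbonaceous O₂ demand = substrate oxidised − cell-mass equivalent = 8472 − 1.42 × 1956 = 5694 kg O₂/d.

R_O ≈ 5690 kg O₂/d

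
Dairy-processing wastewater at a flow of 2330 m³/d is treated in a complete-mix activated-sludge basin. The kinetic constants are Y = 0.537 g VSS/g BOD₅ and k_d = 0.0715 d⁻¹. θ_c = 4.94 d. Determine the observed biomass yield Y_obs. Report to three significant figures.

Y_obs ≈ 0.397 g VSS/g BOD₅

Observed yield with endogenous decay: Y_obs = Y / (1 + k_d·θ_c) = 0.537 / (1 + 0.0715 × 4.94) = 0.537 / 1.353 = 0.3968 g VSS/g BOD₅.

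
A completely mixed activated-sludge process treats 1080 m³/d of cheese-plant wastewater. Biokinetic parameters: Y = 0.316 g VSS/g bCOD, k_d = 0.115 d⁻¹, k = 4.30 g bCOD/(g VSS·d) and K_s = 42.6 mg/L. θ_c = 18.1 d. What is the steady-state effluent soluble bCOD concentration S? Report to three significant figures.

S ≈ 6.10 mg/L

For a completely mixed reactor with recycle the Lawrence–McCarty relation gives S = K_s·(1 + k_d·θ_c) / [θ_c·(Y·k − k_d) − 1] = 42.6 × (1 + 0.115 × 18.1) / [18.1 × (0.316 × 4.30 − 0.115) − 1] = 131.3 / 21.51 = 6.102 mg/L.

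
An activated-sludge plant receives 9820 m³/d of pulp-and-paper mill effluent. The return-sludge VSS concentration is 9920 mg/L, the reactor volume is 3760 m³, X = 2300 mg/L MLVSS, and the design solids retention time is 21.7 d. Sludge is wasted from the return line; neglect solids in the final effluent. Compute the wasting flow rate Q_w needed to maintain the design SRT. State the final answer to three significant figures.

Q_w ≈ 40.2 m³/d

Wasting from the return line (neglecting effluent solids): Q_w = V·X / (θ_c·X_r) = 3760 × 2300 / (21.7 × 9920) = 40.17 m³/d.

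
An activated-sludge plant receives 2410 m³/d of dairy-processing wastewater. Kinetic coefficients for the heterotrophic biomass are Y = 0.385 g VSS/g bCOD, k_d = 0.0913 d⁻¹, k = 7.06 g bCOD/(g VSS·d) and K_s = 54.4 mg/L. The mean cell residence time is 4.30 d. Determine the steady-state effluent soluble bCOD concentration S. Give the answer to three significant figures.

Effluent substrate depends only on kinetics and SRT: S = K_s(1 + k_d θ_c) / [θ_c(Yk − k_d) − 1] = 54.4 × (1 + 0.0913 × 4.30) / [4.30 × (0.385 × 7.06 − 0.0913) − 1] = 75.76 / 10.30 = 7.358 mg/L.

S ≈ 7.36 mg/L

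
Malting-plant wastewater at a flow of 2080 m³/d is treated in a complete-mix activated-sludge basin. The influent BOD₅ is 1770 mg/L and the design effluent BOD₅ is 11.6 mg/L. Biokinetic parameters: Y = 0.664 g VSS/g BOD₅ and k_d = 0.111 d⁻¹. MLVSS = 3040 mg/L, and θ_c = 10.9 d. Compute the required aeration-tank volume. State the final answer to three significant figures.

V ≈ 3940 m³

Steady-state biomass mass balance: V·X·(1 + k_d·θ_c) = Y·Q·(S₀ − S)·θ_c, so V = 0.664 × 2080 × (1770 − 11.6) × 10.9 / [3040 × (1 + 0.111 × 10.9)] = 2.65×10^7 / 6718 = 3940 m³.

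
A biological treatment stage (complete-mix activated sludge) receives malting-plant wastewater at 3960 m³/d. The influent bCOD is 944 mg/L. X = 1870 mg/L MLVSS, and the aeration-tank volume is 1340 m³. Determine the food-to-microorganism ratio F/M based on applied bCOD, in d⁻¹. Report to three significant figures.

F/M ≈ 1.49 d⁻¹

F/M = applied load / biomass = Q·S₀/(V·X) = 3960 × 944 / (1340 × 1870) = 1.492 d⁻¹.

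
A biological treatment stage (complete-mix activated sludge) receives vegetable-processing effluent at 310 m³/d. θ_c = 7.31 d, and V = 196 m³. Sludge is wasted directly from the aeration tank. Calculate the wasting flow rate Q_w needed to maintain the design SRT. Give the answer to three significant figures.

With mixed-liquor wasting, θ_c = V/Q_w, so Q_w = V/θ_c = 196.0/7.31 = 26.81 m³/d.

Q_w ≈ 26.8 m³/d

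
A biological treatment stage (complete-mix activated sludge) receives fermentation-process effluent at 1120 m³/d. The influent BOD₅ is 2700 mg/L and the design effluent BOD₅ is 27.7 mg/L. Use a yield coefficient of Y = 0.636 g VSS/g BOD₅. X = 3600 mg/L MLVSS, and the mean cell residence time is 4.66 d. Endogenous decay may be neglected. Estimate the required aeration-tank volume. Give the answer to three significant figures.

V ≈ 2460 m³

V·X = Y·Q·ΔS·θ_c gives V = 0.636 × 1120 × (2700 − 27.7) × 4.66 / 3600 = 2464 m³.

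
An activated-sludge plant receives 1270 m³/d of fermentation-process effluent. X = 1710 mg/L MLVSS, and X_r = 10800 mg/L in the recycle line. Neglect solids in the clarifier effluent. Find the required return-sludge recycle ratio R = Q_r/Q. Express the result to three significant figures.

Mass balance around the secondary clarifier (neglecting effluent solids): R = X / (X_r − X) = 1710 / (10800 − 1710) = 0.1881.

R ≈ 0.188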